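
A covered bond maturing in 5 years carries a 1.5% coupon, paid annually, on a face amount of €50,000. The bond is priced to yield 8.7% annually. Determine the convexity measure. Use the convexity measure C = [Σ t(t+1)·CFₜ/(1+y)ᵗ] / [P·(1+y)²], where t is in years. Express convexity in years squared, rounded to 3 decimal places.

With y = 0.087:
  t   CF        PV=CF/(1+0.087)^t    t·PV        t(t+1)·PV
  1       750.00       689.9724       689.9724       1,379.9448
  2       750.00       634.7492     1,269.4984       3,808.4953
  3       750.00       583.9459     1,751.8378       7,007.3511
  4       750.00       537.2088     2,148.8350      10,744.1752
  5    50,750.00    33,441.6984   167,208.4921   1,003,250.9528
  Σ                 35,887.5747   173,068.6358   1,026,190.9193
P = 35,887.5747.
Convexity = Σ t(t+1)·PV / [P·(1+y)²] = 1,026,190.9193 / (35,887.5747 × 1.181569) = 24.20054.

24.201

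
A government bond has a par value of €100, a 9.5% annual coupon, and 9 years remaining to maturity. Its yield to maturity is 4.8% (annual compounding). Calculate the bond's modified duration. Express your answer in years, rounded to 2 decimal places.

Periodic yield y = 0.048. First find Macaulay duration:
  t   CF        PV=CF/(1+0.048)^t    t·PV
  1         9.50         9.0649         9.0649
  2         9.50         8.6497        17.2994
  3         9.50         8.2535        24.7606
  4         9.50         7.8755        31.5020
  5         9.50         7.5148        37.5740
  6         9.50         7.1706        43.0236
  7         9.50         6.8422        47.8953
  8         9.50         6.5288        52.2304
  9       109.50        71.8063       646.2567
  Σ                    133.7063       909.6069
P = 133.7063; Macaulay duration = 909.6069 / 133.7063 = 6.80302 years.
Modified duration = D_Mac / (1 + y) = 6.80302 / 1.048 = 6.49143 years.

6.49 years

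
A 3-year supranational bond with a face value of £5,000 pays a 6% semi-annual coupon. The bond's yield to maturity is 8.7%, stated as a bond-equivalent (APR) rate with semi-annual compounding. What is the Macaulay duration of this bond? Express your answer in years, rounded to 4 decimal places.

Periodic yield y = 0.0435. Discount each cash flow and weight by its period:
  t   CF        PV=CF/(1+0.0435)^t    t·PV
  1       150.00       143.7470       143.7470
  2       150.00       137.7547       275.5094
  3       150.00       132.0121       396.0364
  4       150.00       126.5090       506.0360
  5       150.00       121.2353       606.1764
  6     5,150.00     3,988.8941    23,933.3647
  Σ                  4,650.1522    25,860.8699
Price P = Σ PV = 4,650.1522.
Macaulay duration = Σ(t·PV) / P = 25,860.8699 / 4,650.1522 = 5.56130 half-year periods.
In years: 5.56130 / 2 = 2.78065 years.

2.7806 years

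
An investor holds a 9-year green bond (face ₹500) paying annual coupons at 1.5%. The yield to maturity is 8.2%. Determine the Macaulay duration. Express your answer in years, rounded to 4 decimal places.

Periodic yield y = 0.082. Discount each cash flow and weight by its year:
  t   CF        PV=CF/(1+0.082)^t    t·PV
  1         7.50         6.9316         6.9316
  2         7.50         6.4063        12.8126
  3         7.50         5.9208        17.7624
  4         7.50         5.4721        21.8883
  5         7.50         5.0574        25.2869
  6         7.50         4.6741        28.0446
  7         7.50         4.3199        30.2391
  8         7.50         3.9925        31.9399
  9       507.50       249.6840     2,247.1559
  Σ                    292.4586     2,422.0612
Price P = Σ PV = 292.4586.
Macaulay duration = Σ(t·PV) / P = 2,422.0612 / 292.4586 = 8.28172 years.

8.2817 years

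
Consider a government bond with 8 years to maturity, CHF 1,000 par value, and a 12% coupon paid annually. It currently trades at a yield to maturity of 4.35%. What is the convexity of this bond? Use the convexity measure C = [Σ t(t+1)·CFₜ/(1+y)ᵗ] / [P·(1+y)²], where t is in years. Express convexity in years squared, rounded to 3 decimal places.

44.675

With y = 0.0435:
  t   CF        PV=CF/(1+0.0435)^t    t·PV        t(t+1)·PV
  1       120.00       114.9976       114.9976         229.9952
  2       120.00       110.2037       220.4075         661.2224
  3       120.00       105.6097       316.8292       1,267.3166
  4       120.00       101.2072       404.8288       2,024.1441
  5       120.00        96.9882       484.9411       2,909.6465
  6       120.00        92.9451       557.6706       3,903.6944
  7       120.00        89.0705       623.4938       4,987.9501
  8     1,120.00       796.6699     6,373.3590      57,360.2310
  Σ                  1,507.6920     9,096.5276      73,344.2005
P = 1,507.6920.
Convexity = Σ t(t+1)·PV / [P·(1+y)²] = 73,344.2005 / (1,507.6920 × 1.088892) = 44.67538.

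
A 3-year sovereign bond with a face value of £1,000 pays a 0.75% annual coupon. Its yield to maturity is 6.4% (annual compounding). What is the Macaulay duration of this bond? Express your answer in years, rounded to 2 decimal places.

2.98 years

Periodic yield y = 0.064. Discount each cash flow and weight by its year:
  t   CF        PV=CF/(1+0.064)^t    t·PV
  1         7.50         7.0489         7.0489
  2         7.50         6.6249        13.2498
  3     1,007.50       836.4118     2,509.2355
  Σ                    850.0856     2,529.5341
Price P = Σ PV = 850.0856.
Macaulay duration = Σ(t·PV) / P = 2,529.5341 / 850.0856 = 2.97562 years.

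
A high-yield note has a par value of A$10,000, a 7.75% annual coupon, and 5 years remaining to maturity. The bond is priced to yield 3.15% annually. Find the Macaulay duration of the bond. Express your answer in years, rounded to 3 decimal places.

Periodic yield y = 0.0315. Discount each cash flow and weight by its year:
  t   CF        PV=CF/(1+0.0315)^t    t·PV
  1       775.00       751.3330       751.3330
  2       775.00       728.3888     1,456.7775
  3       775.00       706.1452     2,118.4356
  4       775.00       684.5809     2,738.3236
  5    10,775.00     9,227.2251    46,136.1257
  Σ                 12,097.6730    53,200.9954
Price P = Σ PV = 12,097.6730.
Macaulay duration = Σ(t·PV) / P = 53,200.9954 / 12,097.6730 = 4.39762 years.

4.398 years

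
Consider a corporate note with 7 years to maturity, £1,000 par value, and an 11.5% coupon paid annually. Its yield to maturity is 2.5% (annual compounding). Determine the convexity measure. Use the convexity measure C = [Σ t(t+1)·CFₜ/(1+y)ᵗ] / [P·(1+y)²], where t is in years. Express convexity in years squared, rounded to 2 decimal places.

With y = 0.025:
  t   CF        PV=CF/(1+0.025)^t    t·PV        t(t+1)·PV
  1       115.00       112.1951       112.1951         224.3902
  2       115.00       109.4587       218.9173         656.7519
  3       115.00       106.7889       320.3668       1,281.4672
  4       115.00       104.1843       416.7373       2,083.6865
  5       115.00       101.6432       508.2162       3,049.2973
  6       115.00        99.1641       594.9848       4,164.8939
  7     1,115.00       938.0107     6,566.0752      52,528.6013
  Σ                  1,571.4452     8,737.4927      63,989.0883
P = 1,571.4452.
Convexity = Σ t(t+1)·PV / [P·(1+y)²] = 63,989.0883 / (1,571.4452 × 1.050625) = 38.75779.

38.76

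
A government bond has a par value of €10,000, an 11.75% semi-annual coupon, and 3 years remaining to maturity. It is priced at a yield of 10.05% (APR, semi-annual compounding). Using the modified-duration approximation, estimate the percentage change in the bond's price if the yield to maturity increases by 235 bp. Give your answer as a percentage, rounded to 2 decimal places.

-5.87%

Periodic yield y = 0.05025. Modified duration first:
  t   CF        PV=CF/(1+0.05025)^t    t·PV
  1       587.50       559.3906       559.3906
  2       587.50       532.6262     1,065.2523
  3       587.50       507.1423     1,521.4268
  4       587.50       482.8777     1,931.5106
  5       587.50       459.7740     2,298.8701
  6    10,587.50     7,889.2784    47,335.6704
  Σ                 10,431.0891    54,712.1208
P = 10,431.0891; D_Mac = 5.24510 half-year periods = 2.62255 yrs; D_mod = 2.62255/(1+0.05025) = 2.49707 yrs.
ΔP/P ≈ -D_mod · Δy = -2.49707 × (+0.0235) = -0.058681 = -5.8681%.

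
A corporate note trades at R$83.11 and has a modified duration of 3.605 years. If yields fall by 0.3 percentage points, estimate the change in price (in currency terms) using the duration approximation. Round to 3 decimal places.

Duration approximation: ΔP/P ≈ -D_mod · Δy = -3.605 × (-0.003) = +0.010815.
ΔP ≈ 83.11 × (+0.010815) = +0.89883465.

+R$0.899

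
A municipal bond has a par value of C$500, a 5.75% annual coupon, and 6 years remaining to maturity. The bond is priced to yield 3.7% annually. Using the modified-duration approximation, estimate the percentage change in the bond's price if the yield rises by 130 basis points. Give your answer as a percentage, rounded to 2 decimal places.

Periodic yield y = 0.037. Modified duration first:
  t   CF        PV=CF/(1+0.037)^t    t·PV
  1        28.75        27.7242        27.7242
  2        28.75        26.7350        53.4700
  3        28.75        25.7811        77.3433
  4        28.75        24.8612        99.4450
  5        28.75        23.9742       119.8710
  6       528.75       425.1849     2,551.1095
  Σ                    554.2607     2,928.9630
P = 554.2607; D_Mac = 5.28445 yrs; D_mod = 5.28445/(1+0.037) = 5.09590 yrs.
ΔP/P ≈ -D_mod · Δy = -5.09590 × (+0.013) = -0.066247 = -6.6247%.

-6.62%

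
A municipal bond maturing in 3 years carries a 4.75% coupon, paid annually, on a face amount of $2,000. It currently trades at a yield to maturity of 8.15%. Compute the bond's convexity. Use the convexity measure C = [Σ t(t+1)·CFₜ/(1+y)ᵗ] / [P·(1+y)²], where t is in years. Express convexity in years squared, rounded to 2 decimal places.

9.62

With y = 0.0815:
  t   CF        PV=CF/(1+0.0815)^t    t·PV        t(t+1)·PV
  1        95.00        87.8410        87.8410         175.6819
  2        95.00        81.2214       162.4428         487.3285
  3     2,095.00     1,656.1683     4,968.5048      19,874.0191
  Σ                  1,825.2306     5,218.7886      20,537.0295
P = 1,825.2306.
Convexity = Σ t(t+1)·PV / [P·(1+y)²] = 20,537.0295 / (1,825.2306 × 1.169642) = 9.61982.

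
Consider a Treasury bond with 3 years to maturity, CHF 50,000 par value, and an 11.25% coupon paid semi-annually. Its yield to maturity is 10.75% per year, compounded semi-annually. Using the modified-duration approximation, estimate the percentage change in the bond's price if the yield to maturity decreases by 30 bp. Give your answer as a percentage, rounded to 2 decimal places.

Periodic yield y = 0.05375. Modified duration first:
  t   CF        PV=CF/(1+0.05375)^t    t·PV
  1     2,812.50     2,669.0391     2,669.0391
  2     2,812.50     2,532.8960     5,065.7920
  3     2,812.50     2,403.6973     7,211.0918
  4     2,812.50     2,281.0887     9,124.3550
  5     2,812.50     2,164.7343    10,823.6714
  6    52,812.50    38,575.4677   231,452.8063
  Σ                 50,626.9231   266,346.7555
P = 50,626.9231; D_Mac = 5.26097 half-year periods = 2.63049 yrs; D_mod = 2.63049/(1+0.05375) = 2.49631 yrs.
ΔP/P ≈ -D_mod · Δy = -2.49631 × (-0.003) = +0.007489 = +0.7489%.

+0.75%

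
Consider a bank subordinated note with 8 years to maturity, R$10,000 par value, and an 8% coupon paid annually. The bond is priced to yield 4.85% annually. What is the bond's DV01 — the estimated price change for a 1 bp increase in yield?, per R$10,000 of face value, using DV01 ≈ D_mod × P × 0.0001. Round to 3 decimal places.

R$7.333

Periodic yield y = 0.0485.
  t   CF        PV=CF/(1+0.0485)^t    t·PV
  1       800.00       762.9948       762.9948
  2       800.00       727.7012     1,455.4025
  3       800.00       694.0403     2,082.1209
  4       800.00       661.9364     2,647.7455
  5       800.00       631.3175     3,156.5874
  6       800.00       602.1149     3,612.6894
  7       800.00       574.2631     4,019.8420
  8    10,800.00     7,393.9460    59,151.5684
  Σ                 12,048.3142    76,888.9508
P = 12,048.3142; D_Mac = 6.38172 yrs; D_mod = 6.08652 yrs.
DV01 ≈ 6.08652 × 12,048.3142 × 0.0001 = 7.333233.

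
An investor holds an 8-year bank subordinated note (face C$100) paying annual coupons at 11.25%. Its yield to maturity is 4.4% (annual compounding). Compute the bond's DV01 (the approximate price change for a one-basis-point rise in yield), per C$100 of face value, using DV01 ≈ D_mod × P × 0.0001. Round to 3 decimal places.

Periodic yield y = 0.044.
  t   CF        PV=CF/(1+0.044)^t    t·PV
  1        11.25        10.7759        10.7759
  2        11.25        10.3217        20.6434
  3        11.25         9.8867        29.6601
  4        11.25         9.4700        37.8800
  5        11.25         9.0709        45.3545
  6        11.25         8.6886        52.1316
  7        11.25         8.3224        58.2569
  8       111.25        78.8308       630.6465
  Σ                    145.3670       885.3488
P = 145.3670; D_Mac = 6.09044 yrs; D_mod = 5.83375 yrs.
DV01 ≈ 5.83375 × 145.3670 × 0.0001 = 0.084804.

C$0.085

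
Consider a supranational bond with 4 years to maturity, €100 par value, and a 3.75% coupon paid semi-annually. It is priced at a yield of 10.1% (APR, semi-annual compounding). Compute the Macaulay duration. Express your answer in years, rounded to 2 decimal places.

3.71 years

Periodic yield y = 0.0505. Discount each cash flow and weight by its period:
  t   CF        PV=CF/(1+0.0505)^t    t·PV
  1        1.875         1.7849         1.7849
  2        1.875         1.6991         3.3981
  3        1.875         1.6174         4.8522
  4        1.875         1.5396         6.1585
  5        1.875         1.4656         7.3281
  6        1.875         1.3952         8.3710
  7        1.875         1.3281         9.2967
  8      101.875        68.6909       549.5272
  Σ                     79.5207       590.7166
Price P = Σ PV = 79.5207.
Macaulay duration = Σ(t·PV) / P = 590.7166 / 79.5207 = 7.42846 half-year periods.
In years: 7.42846 / 2 = 3.71423 years.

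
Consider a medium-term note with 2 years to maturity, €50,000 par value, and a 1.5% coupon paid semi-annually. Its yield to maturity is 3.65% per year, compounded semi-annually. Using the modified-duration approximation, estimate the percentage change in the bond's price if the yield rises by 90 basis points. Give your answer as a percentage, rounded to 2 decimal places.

Periodic yield y = 0.01825. Modified duration first:
  t   CF        PV=CF/(1+0.01825)^t    t·PV
  1       375.00       368.2789       368.2789
  2       375.00       361.6783       723.3566
  3       375.00       355.1960     1,065.5879
  4    50,375.00    46,859.4713   187,437.8851
  Σ                 47,944.6244   189,595.1085
P = 47,944.6244; D_Mac = 3.95446 half-year periods = 1.97723 yrs; D_mod = 1.97723/(1+0.01825) = 1.94179 yrs.
ΔP/P ≈ -D_mod · Δy = -1.94179 × (+0.009) = -0.017476 = -1.7476%.

-1.75%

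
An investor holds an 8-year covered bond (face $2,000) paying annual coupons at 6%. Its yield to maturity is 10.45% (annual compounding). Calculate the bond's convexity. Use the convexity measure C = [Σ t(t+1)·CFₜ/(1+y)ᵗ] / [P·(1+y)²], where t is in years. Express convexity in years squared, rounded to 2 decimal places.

43.17

With y = 0.1045:
  t   CF        PV=CF/(1+0.1045)^t    t·PV        t(t+1)·PV
  1       120.00       108.6464       108.6464         217.2929
  2       120.00        98.3671       196.7342         590.2025
  3       120.00        89.0603       267.1809       1,068.7234
  4       120.00        80.6340       322.5361       1,612.6806
  5       120.00        73.0050       365.0250       2,190.1502
  6       120.00        66.0978       396.5867       2,776.1071
  7       120.00        59.8441       418.9086       3,351.2686
  8     2,120.00       957.2163     7,657.7306      68,919.5758
  Σ                  1,532.8711     9,733.3486      80,726.0011
P = 1,532.8711.
Convexity = Σ t(t+1)·PV / [P·(1+y)²] = 80,726.0011 / (1,532.8711 × 1.219920) = 43.16944.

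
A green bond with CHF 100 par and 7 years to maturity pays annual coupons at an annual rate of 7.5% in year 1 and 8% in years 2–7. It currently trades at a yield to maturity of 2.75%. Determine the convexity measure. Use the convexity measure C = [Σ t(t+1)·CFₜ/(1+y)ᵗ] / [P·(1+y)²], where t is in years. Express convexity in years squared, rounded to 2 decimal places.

With y = 0.0275:
  t   CF        PV=CF/(1+0.0275)^t    t·PV        t(t+1)·PV
  1         7.50         7.2993         7.2993          14.5985
  2         8.00         7.5775        15.1550          45.4650
  3         8.00         7.3747        22.1241          88.4964
  4         8.00         7.1773        28.7093         143.5465
  5         8.00         6.9852        34.9262         209.5570
  6         8.00         6.7983        40.7897         285.5277
  7       108.00        89.3205       625.2432       5,001.9457
  Σ                    132.5328       774.2467       5,789.1369
P = 132.5328.
Convexity = Σ t(t+1)·PV / [P·(1+y)²] = 5,789.1369 / (132.5328 × 1.055756) = 41.37394.

41.37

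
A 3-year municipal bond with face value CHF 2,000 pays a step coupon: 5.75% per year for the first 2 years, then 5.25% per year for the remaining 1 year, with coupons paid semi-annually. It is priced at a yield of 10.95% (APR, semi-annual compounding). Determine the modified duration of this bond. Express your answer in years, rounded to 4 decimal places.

2.6365 years

Periodic yield y = 0.05475. First find Macaulay duration:
  t   CF        PV=CF/(1+0.05475)^t    t·PV
  1        57.50        54.5153        54.5153
  2        57.50        51.6855       103.3710
  3        57.50        49.0026       147.0078
  4        57.50        46.4590       185.8359
  5        52.50        40.2172       201.0859
  6     2,052.50     1,490.6853     8,944.1116
  Σ                  1,732.5648     9,635.9276
P = 1,732.5648; Macaulay duration = 9,635.9276 / 1,732.5648 = 5.56165 half-year periods = 2.78083 years.
Modified duration = D_Mac / (1 + y) = 2.78083 / 1.05475 = 2.63648 years.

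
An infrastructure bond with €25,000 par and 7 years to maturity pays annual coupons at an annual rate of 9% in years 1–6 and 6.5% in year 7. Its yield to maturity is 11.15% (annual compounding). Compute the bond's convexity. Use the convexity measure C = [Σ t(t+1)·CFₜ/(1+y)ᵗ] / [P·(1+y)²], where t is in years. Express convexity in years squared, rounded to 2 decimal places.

With y = 0.1115:
  t   CF        PV=CF/(1+0.1115)^t    t·PV        t(t+1)·PV
  1     2,250.00     2,024.2915     2,024.2915       4,048.5830
  2     2,250.00     1,821.2249     3,642.4498      10,927.3495
  3     2,250.00     1,638.5289     4,915.5868      19,662.3473
  4     2,250.00     1,474.1601     5,896.6404      29,483.2018
  5     2,250.00     1,326.2799     6,631.3994      39,788.3965
  6     2,250.00     1,193.2343     7,159.4056      50,115.8391
  7    26,625.00    12,703.4987    88,924.4908     711,395.9267
  Σ                 22,181.2183   119,194.2644     865,421.6441
P = 22,181.2183.
Convexity = Σ t(t+1)·PV / [P·(1+y)²] = 865,421.6441 / (22,181.2183 × 1.235432) = 31.58082.

31.58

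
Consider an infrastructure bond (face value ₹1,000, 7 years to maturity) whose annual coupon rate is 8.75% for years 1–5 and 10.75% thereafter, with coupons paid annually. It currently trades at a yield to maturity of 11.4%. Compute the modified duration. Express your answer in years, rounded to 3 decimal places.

Periodic yield y = 0.114. First find Macaulay duration:
  t   CF        PV=CF/(1+0.114)^t    t·PV
  1        87.50        78.5458        78.5458
  2        87.50        70.5079       141.0158
  3        87.50        63.2925       189.8776
  4        87.50        56.8156       227.2622
  5        87.50        51.0014       255.0070
  6       107.50        56.2467       337.4804
  7     1,107.50       520.1725     3,641.2076
  Σ                    896.5824     4,870.3964
P = 896.5824; Macaulay duration = 4,870.3964 / 896.5824 = 5.43218 years.
Modified duration = D_Mac / (1 + y) = 5.43218 / 1.114 = 4.87628 years.

4.876 years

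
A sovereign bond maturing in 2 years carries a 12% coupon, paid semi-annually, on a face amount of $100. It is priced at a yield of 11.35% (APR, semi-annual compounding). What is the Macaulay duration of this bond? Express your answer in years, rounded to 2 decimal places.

Periodic yield y = 0.05675. Discount each cash flow and weight by its period:
  t   CF        PV=CF/(1+0.05675)^t    t·PV
  1         6.00         5.6778         5.6778
  2         6.00         5.3729        10.7458
  3         6.00         5.0843        15.2530
  4       106.00        84.9996       339.9984
  Σ                    101.1346       371.6749
Price P = Σ PV = 101.1346.
Macaulay duration = Σ(t·PV) / P = 371.6749 / 101.1346 = 3.67505 half-year periods.
In years: 3.67505 / 2 = 1.83753 years.

1.84 years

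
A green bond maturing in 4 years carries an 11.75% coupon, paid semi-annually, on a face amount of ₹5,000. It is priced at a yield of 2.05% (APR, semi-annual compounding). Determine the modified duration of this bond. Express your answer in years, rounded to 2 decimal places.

3.38 years

Periodic yield y = 0.01025. First find Macaulay duration:
  t   CF        PV=CF/(1+0.01025)^t    t·PV
  1       293.75       290.7696       290.7696
  2       293.75       287.8195       575.6389
  3       293.75       284.8992       854.6977
  4       293.75       282.0087     1,128.0346
  5       293.75       279.1474     1,395.7370
  6       293.75       276.3152     1,657.8910
  7       293.75       273.5117     1,914.5817
  8     5,293.75     4,879.0195    39,032.1561
  Σ                  6,853.4907    46,849.5066
P = 6,853.4907; Macaulay duration = 46,849.5066 / 6,853.4907 = 6.83586 half-year periods = 3.41793 years.
Modified duration = D_Mac / (1 + y) = 3.41793 / 1.01025 = 3.38325 years.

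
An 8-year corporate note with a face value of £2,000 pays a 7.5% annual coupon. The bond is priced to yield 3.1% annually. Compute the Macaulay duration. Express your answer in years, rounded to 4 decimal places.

Periodic yield y = 0.031. Discount each cash flow and weight by its year:
  t   CF        PV=CF/(1+0.031)^t    t·PV
  1       150.00       145.4898       145.4898
  2       150.00       141.1152       282.2305
  3       150.00       136.8722       410.6166
  4       150.00       132.7567       531.0270
  5       150.00       128.7650       643.8251
  6       150.00       124.8933       749.3600
  7       150.00       121.1381       847.9664
  8     2,150.00     1,684.1049    13,472.8391
  Σ                  2,615.1353    17,083.3546
Price P = Σ PV = 2,615.1353.
Macaulay duration = Σ(t·PV) / P = 17,083.3546 / 2,615.1353 = 6.53249 years.

6.5325 years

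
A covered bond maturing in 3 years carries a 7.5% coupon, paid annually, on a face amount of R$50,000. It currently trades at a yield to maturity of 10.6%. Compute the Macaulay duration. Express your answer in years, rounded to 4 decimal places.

Periodic yield y = 0.106. Discount each cash flow and weight by its year:
  t   CF        PV=CF/(1+0.106)^t    t·PV
  1     3,750.00     3,390.5967     3,390.5967
  2     3,750.00     3,065.6390     6,131.2780
  3    53,750.00    39,729.4989   119,188.4968
  Σ                 46,185.7347   128,710.3715
Price P = Σ PV = 46,185.7347.
Macaulay duration = Σ(t·PV) / P = 128,710.3715 / 46,185.7347 = 2.78680 years.

2.7868 years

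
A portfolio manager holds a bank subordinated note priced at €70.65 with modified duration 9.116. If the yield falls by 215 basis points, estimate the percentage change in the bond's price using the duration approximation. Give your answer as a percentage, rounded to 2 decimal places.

Duration approximation: ΔP/P ≈ -D_mod · Δy = -9.116 × (-0.0215) = +0.195994.
As a percentage: +19.5994%.

+19.60%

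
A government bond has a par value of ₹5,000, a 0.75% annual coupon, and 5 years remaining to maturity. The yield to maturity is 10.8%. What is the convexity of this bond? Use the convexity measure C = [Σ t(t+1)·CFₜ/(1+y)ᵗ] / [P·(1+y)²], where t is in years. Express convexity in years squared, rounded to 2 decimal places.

23.81

With y = 0.108:
  t   CF        PV=CF/(1+0.108)^t    t·PV        t(t+1)·PV
  1        37.50        33.8448        33.8448          67.6895
  2        37.50        30.5458        61.0916         183.2749
  3        37.50        27.5684        82.7053         330.8211
  4        37.50        24.8813        99.5250         497.6250
  5     5,037.50     3,016.5898    15,082.9490      90,497.6938
  Σ                  3,133.4301    15,360.1157      91,577.1044
P = 3,133.4301.
Convexity = Σ t(t+1)·PV / [P·(1+y)²] = 91,577.1044 / (3,133.4301 × 1.227664) = 23.80605.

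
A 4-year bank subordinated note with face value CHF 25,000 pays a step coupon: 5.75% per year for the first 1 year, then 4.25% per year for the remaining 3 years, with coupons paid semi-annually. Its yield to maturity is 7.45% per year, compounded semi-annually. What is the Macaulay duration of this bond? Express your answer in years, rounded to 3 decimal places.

Periodic yield y = 0.03725. Discount each cash flow and weight by its period:
  t   CF        PV=CF/(1+0.03725)^t    t·PV
  1       718.75       692.9381       692.9381
  2       718.75       668.0531     1,336.1062
  3       531.25       476.0457     1,428.1370
  4       531.25       458.9498     1,835.7991
  5       531.25       442.4679     2,212.3393
  6       531.25       426.5778     2,559.4670
  7       531.25       411.2585     2,878.8092
  8    25,531.25    19,054.8059   152,438.4475
  Σ                 22,631.0967   165,382.0433
Price P = Σ PV = 22,631.0967.
Macaulay duration = Σ(t·PV) / P = 165,382.0433 / 22,631.0967 = 7.30773 half-year periods.
In years: 7.30773 / 2 = 3.65387 years.

3.654 years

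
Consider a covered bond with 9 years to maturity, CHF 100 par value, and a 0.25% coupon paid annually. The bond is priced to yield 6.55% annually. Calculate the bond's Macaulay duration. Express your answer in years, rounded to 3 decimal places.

Periodic yield y = 0.0655. Discount each cash flow and weight by its year:
  t   CF        PV=CF/(1+0.0655)^t    t·PV
  1         0.25         0.2346         0.2346
  2         0.25         0.2202         0.4404
  3         0.25         0.2067         0.6200
  4         0.25         0.1940         0.7759
  5         0.25         0.1820         0.9102
  6         0.25         0.1709         1.0251
  7         0.25         0.1603         1.1224
  8         0.25         0.1505         1.2039
  9       100.25        56.6374       509.7366
  Σ                     58.1566       516.0692
Price P = Σ PV = 58.1566.
Macaulay duration = Σ(t·PV) / P = 516.0692 / 58.1566 = 8.87378 years.

8.874 years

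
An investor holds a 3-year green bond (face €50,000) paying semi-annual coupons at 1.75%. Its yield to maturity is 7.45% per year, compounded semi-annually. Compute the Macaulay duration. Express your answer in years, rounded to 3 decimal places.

Periodic yield y = 0.03725. Discount each cash flow and weight by its period:
  t   CF        PV=CF/(1+0.03725)^t    t·PV
  1       437.50       421.7884       421.7884
  2       437.50       406.6410       813.2820
  3       437.50       392.0376     1,176.1128
  4       437.50       377.9586     1,511.8346
  5       437.50       364.3853     1,821.9265
  6    50,437.50    40,499.8012   242,998.8070
  Σ                 42,462.6121   248,743.7513
Price P = Σ PV = 42,462.6121.
Macaulay duration = Σ(t·PV) / P = 248,743.7513 / 42,462.6121 = 5.85795 half-year periods.
In years: 5.85795 / 2 = 2.92897 years.

2.929 years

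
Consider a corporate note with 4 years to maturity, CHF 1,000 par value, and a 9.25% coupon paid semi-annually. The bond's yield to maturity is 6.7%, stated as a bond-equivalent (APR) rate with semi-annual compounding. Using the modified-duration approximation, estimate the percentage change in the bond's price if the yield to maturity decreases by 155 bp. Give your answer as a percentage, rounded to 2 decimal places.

Periodic yield y = 0.0335. Modified duration first:
  t   CF        PV=CF/(1+0.0335)^t    t·PV
  1        46.25        44.7508        44.7508
  2        46.25        43.3003        86.6006
  3        46.25        41.8967       125.6902
  4        46.25        40.5387       162.1548
  5        46.25        39.2247       196.1234
  6        46.25        37.9532       227.7194
  7        46.25        36.7230       257.0611
  8     1,046.25       803.8067     6,430.4536
  Σ                  1,088.1942     7,530.5540
P = 1,088.1942; D_Mac = 6.92023 half-year periods = 3.46011 yrs; D_mod = 3.46011/(1+0.0335) = 3.34796 yrs.
ΔP/P ≈ -D_mod · Δy = -3.34796 × (-0.0155) = +0.051893 = +5.1893%.

+5.19%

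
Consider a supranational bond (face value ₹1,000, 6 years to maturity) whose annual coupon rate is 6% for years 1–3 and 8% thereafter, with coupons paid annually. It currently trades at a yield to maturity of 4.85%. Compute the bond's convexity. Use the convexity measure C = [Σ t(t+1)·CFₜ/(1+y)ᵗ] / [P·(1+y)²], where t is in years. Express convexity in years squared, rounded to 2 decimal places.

31.60

With y = 0.0485:
  t   CF        PV=CF/(1+0.0485)^t    t·PV        t(t+1)·PV
  1        60.00        57.2246        57.2246         114.4492
  2        60.00        54.5776       109.1552         327.4656
  3        60.00        52.0530       156.1591         624.6363
  4        80.00        66.1936       264.7746       1,323.8728
  5        80.00        63.1317       315.6587       1,893.9524
  6     1,080.00       812.8551     4,877.1307      34,139.9151
  Σ                  1,106.0357     5,780.1029      38,424.2913
P = 1,106.0357.
Convexity = Σ t(t+1)·PV / [P·(1+y)²] = 38,424.2913 / (1,106.0357 × 1.099352) = 31.60093.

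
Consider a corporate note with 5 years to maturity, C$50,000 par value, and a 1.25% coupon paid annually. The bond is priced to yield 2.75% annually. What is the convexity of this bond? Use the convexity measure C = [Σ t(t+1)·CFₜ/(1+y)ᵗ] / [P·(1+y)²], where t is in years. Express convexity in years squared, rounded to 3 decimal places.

With y = 0.0275:
  t   CF        PV=CF/(1+0.0275)^t    t·PV        t(t+1)·PV
  1       625.00       608.2725       608.2725       1,216.5450
  2       625.00       591.9927     1,183.9854       3,551.9562
  3       625.00       576.1486     1,728.4459       6,913.7834
  4       625.00       560.7286     2,242.9143      11,214.5717
  5    50,625.00    44,203.4212   221,017.1059   1,326,102.6356
  Σ                 46,540.5636   226,780.7240   1,348,999.4919
P = 46,540.5636.
Convexity = Σ t(t+1)·PV / [P·(1+y)²] = 1,348,999.4919 / (46,540.5636 × 1.055756) = 27.45469.

27.455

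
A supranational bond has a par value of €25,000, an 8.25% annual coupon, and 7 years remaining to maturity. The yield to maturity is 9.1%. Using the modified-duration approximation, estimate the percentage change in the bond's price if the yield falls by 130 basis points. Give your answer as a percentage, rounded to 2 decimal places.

Periodic yield y = 0.091. Modified duration first:
  t   CF        PV=CF/(1+0.091)^t    t·PV
  1     2,062.50     1,890.4675     1,890.4675
  2     2,062.50     1,732.7841     3,465.5682
  3     2,062.50     1,588.2531     4,764.7592
  4     2,062.50     1,455.7773     5,823.1094
  5     2,062.50     1,334.3514     6,671.7568
  6     2,062.50     1,223.0535     7,338.3210
  7    27,062.50    14,709.3899   102,965.7292
  Σ                 23,934.0767   132,919.7113
P = 23,934.0767; D_Mac = 5.55358 yrs; D_mod = 5.55358/(1+0.091) = 5.09035 yrs.
ΔP/P ≈ -D_mod · Δy = -5.09035 × (-0.013) = +0.066175 = +6.6175%.

+6.62%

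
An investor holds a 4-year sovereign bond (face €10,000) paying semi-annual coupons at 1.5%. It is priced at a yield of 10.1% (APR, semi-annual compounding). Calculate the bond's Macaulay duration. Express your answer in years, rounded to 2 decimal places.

Periodic yield y = 0.0505. Discount each cash flow and weight by its period:
  t   CF        PV=CF/(1+0.0505)^t    t·PV
  1        75.00        71.3946        71.3946
  2        75.00        67.9625       135.9249
  3        75.00        64.6954       194.0861
  4        75.00        61.5853       246.3412
  5        75.00        58.6247       293.1237
  6        75.00        55.8065       334.8391
  7        75.00        53.1238       371.8664
  8    10,075.00     6,793.2344    54,345.8753
  Σ                  7,226.4271    55,993.4513
Price P = Σ PV = 7,226.4271.
Macaulay duration = Σ(t·PV) / P = 55,993.4513 / 7,226.4271 = 7.74843 half-year periods.
In years: 7.74843 / 2 = 3.87421 years.

3.87 years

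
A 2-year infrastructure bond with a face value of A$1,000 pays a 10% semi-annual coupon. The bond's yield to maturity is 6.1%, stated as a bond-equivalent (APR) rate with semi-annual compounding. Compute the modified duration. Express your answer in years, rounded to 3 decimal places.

1.812 years

Periodic yield y = 0.0305. First find Macaulay duration:
  t   CF        PV=CF/(1+0.0305)^t    t·PV
  1        50.00        48.5201        48.5201
  2        50.00        47.0841        94.1681
  3        50.00        45.6905       137.0715
  4     1,050.00       931.1021     3,724.4085
  Σ                  1,072.3968     4,004.1683
P = 1,072.3968; Macaulay duration = 4,004.1683 / 1,072.3968 = 3.73385 half-year periods = 1.86692 years.
Modified duration = D_Mac / (1 + y) = 1.86692 / 1.0305 = 1.81167 years.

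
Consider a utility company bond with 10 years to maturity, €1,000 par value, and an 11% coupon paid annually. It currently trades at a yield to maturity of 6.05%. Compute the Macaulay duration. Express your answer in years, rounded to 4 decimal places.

7.0488 years

Periodic yield y = 0.0605. Discount each cash flow and weight by its year:
  t   CF        PV=CF/(1+0.0605)^t    t·PV
  1       110.00       103.7247       103.7247
  2       110.00        97.8073       195.6146
  3       110.00        92.2275       276.6826
  4       110.00        86.9661       347.8644
  5       110.00        82.0048       410.0240
  6       110.00        77.3266       463.9593
  7       110.00        72.9152       510.4063
  8       110.00        68.7555       550.0438
  9       110.00        64.8331       583.4977
  10    1,110.00       616.9021     6,169.0210
  Σ                  1,363.4628     9,610.8385
Price P = Σ PV = 1,363.4628.
Macaulay duration = Σ(t·PV) / P = 9,610.8385 / 1,363.4628 = 7.04885 years.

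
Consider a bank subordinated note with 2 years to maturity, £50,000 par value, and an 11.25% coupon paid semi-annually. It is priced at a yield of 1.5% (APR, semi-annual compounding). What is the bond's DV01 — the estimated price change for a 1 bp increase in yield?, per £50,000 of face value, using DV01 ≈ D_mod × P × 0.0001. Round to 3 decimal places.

£10.998

Periodic yield y = 0.0075.
  t   CF        PV=CF/(1+0.0075)^t    t·PV
  1     2,812.50     2,791.5633     2,791.5633
  2     2,812.50     2,770.7824     5,541.5648
  3     2,812.50     2,750.1562     8,250.4687
  4    52,812.50    51,257.3922   205,029.5688
  Σ                 59,569.8941   221,613.1656
P = 59,569.8941; D_Mac = 3.72022 half-year periods = 1.86011 yrs; D_mod = 1.84626 yrs.
DV01 ≈ 1.84626 × 59,569.8941 × 0.0001 = 10.998172.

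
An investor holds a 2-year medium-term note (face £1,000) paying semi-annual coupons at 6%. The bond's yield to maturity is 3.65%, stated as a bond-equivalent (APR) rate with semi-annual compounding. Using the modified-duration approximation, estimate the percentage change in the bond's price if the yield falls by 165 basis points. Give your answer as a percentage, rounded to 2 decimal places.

+3.11%

Periodic yield y = 0.01825. Modified duration first:
  t   CF        PV=CF/(1+0.01825)^t    t·PV
  1        30.00        29.4623        29.4623
  2        30.00        28.9343        57.8685
  3        30.00        28.4157        85.2470
  4     1,030.00       958.1192     3,832.4769
  Σ                  1,044.9315     4,005.0547
P = 1,044.9315; D_Mac = 3.83284 half-year periods = 1.91642 yrs; D_mod = 1.91642/(1+0.01825) = 1.88207 yrs.
ΔP/P ≈ -D_mod · Δy = -1.88207 × (-0.0165) = +0.031054 = +3.1054%.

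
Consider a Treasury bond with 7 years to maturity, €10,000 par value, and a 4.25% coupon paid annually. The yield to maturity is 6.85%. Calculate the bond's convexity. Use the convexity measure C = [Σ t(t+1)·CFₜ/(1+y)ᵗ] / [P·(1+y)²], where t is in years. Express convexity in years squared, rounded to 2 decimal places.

With y = 0.0685:
  t   CF        PV=CF/(1+0.0685)^t    t·PV        t(t+1)·PV
  1       425.00       397.7539       397.7539         795.5077
  2       425.00       372.2544       744.5089       2,233.5266
  3       425.00       348.3897     1,045.1692       4,180.6768
  4       425.00       326.0550     1,304.2199       6,521.0994
  5       425.00       305.1521     1,525.7603       9,154.5616
  6       425.00       285.5892     1,713.5352      11,994.7462
  7    10,425.00     6,556.2330    45,893.6309     367,149.0469
  Σ                  8,591.4272    52,624.5781     402,029.1652
P = 8,591.4272.
Convexity = Σ t(t+1)·PV / [P·(1+y)²] = 402,029.1652 / (8,591.4272 × 1.141692) = 40.98672.

40.99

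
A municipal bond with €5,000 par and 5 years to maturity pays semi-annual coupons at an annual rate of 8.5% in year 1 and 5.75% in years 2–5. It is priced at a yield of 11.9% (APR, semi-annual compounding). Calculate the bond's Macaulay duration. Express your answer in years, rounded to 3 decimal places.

4.205 years

Periodic yield y = 0.0595. Discount each cash flow and weight by its period:
  t   CF        PV=CF/(1+0.0595)^t    t·PV
  1       212.50       200.5663       200.5663
  2       212.50       189.3028       378.6056
  3       143.75       120.8662       362.5987
  4       143.75       114.0786       456.3142
  5       143.75       107.6721       538.3603
  6       143.75       101.6254       609.7521
  7       143.75        95.9182       671.4276
  8       143.75        90.5316       724.2527
  9       143.75        85.4475       769.0272
  10    5,143.75     2,885.8267    28,858.2667
  Σ                  3,991.8353    33,569.1715
Price P = Σ PV = 3,991.8353.
Macaulay duration = Σ(t·PV) / P = 33,569.1715 / 3,991.8353 = 8.40946 half-year periods.
In years: 8.40946 / 2 = 4.20473 years.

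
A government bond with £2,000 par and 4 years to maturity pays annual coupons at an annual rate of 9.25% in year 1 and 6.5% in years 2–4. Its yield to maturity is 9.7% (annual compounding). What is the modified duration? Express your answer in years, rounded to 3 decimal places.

Periodic yield y = 0.097. First find Macaulay duration:
  t   CF        PV=CF/(1+0.097)^t    t·PV
  1       185.00       168.6418       168.6418
  2       130.00       108.0264       216.0529
  3       130.00        98.4744       295.4233
  4     2,130.00     1,470.7982     5,883.1928
  Σ                  1,845.9408     6,563.3108
P = 1,845.9408; Macaulay duration = 6,563.3108 / 1,845.9408 = 3.55554 years.
Modified duration = D_Mac / (1 + y) = 3.55554 / 1.097 = 3.24115 years.

3.241 years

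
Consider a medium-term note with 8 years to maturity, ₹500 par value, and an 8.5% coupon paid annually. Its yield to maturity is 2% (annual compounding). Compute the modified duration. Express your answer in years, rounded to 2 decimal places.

6.35 years

Periodic yield y = 0.02. First find Macaulay duration:
  t   CF        PV=CF/(1+0.02)^t    t·PV
  1        42.50        41.6667        41.6667
  2        42.50        40.8497        81.6993
  3        42.50        40.0487       120.1461
  4        42.50        39.2634       157.0537
  5        42.50        38.4936       192.4678
  6        42.50        37.7388       226.4327
  7        42.50        36.9988       258.9917
  8       542.50       463.0185     3,704.1482
  Σ                    738.0781     4,782.6062
P = 738.0781; Macaulay duration = 4,782.6062 / 738.0781 = 6.47981 years.
Modified duration = D_Mac / (1 + y) = 6.47981 / 1.02 = 6.35275 years.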